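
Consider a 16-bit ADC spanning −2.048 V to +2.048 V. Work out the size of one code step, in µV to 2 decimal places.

Full-scale span = 4.096 V.
LSB = 4.096 / 2^16 = 4.096 / 65536 = 6.25e-05 V = 62.50 µV.

62.50 µV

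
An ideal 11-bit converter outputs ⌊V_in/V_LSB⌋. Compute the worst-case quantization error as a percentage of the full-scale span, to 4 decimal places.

Truncating → worst-case error = 1 LSB = V_FS/2^11, so 100/2048 = 0.0488281 % of full scale.

0.0488 %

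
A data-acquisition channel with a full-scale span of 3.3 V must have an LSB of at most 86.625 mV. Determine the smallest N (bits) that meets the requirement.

Number of steps required ≥ 3.3 V / 86.625 mV = 38.10.
Need 2^N ≥ 38.10; 2^5 = 32, 2^6 = 64.
Minimum N = 6.

6 bits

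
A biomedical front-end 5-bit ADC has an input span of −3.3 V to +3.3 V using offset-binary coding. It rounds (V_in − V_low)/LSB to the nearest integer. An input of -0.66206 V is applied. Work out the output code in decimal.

LSB = 6.6 V / 32 = 206.250 mV.
(V_in − V_low)/LSB = (-0.66206 − (−3.3)) / 0.20625 = 12.790.
So the output code is 13.

code 13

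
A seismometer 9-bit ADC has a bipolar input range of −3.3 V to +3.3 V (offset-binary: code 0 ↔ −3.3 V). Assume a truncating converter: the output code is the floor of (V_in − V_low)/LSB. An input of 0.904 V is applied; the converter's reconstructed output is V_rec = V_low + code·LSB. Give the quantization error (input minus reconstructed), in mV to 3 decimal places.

1.656 mV

Step size: 6.6 V ÷ 2^9 = 12.891 mV.
(V_in − V_low)/LSB = (0.904 − (−3.3))/0.0128906 = 326.1285 → code 326 (floor).
Reconstructed: 0.90234375 V.
V_in − V_rec = 0.00165625 V = 1.656 mV.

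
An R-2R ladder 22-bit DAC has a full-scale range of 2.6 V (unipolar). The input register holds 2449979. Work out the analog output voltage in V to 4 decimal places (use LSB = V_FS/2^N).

LSB = 2.6 V / 2^22 = 0.62 µV.
V_out = 0 + 2449979 × 6.19888e-07 V = 1.51871 V.

1.5187 V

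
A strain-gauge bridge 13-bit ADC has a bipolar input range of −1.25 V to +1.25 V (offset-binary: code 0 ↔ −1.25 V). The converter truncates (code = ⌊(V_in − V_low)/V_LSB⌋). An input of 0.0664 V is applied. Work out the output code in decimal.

With 8192 levels over 2.5 V, one step is 305.18 µV.
(0.0664 − (−1.25)) / 0.000305176 = 4313.580 LSBs.
Floor → code 4313.

code 4313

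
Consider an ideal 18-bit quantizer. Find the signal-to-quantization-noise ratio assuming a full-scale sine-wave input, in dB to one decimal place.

SNR ≈ 6.02·N + 1.76 dB = 6.02·18 + 1.76 = 110.12 dB.

110.1 dB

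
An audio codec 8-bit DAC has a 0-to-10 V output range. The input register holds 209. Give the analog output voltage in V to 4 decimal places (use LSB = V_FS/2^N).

8.1641 V

LSB = 10 V / 2^8 = 39.062 mV.
V_out = 0 + 209 × 0.0390625 V = 8.16406 V.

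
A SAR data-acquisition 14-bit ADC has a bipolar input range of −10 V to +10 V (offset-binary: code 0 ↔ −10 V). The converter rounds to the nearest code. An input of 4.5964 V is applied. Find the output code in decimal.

With 16384 levels over 20 V, one step is 1.221 mV.
Input sits at 11957.371 steps above V_low.
Round → code 11957.

code 11957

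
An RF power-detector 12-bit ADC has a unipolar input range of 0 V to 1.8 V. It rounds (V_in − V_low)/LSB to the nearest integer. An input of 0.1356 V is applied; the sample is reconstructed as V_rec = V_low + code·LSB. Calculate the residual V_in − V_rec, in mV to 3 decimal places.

Step size: 1.8 V ÷ 2^12 = 439.45 µV.
Scaled input = 308.5653 LSBs, so code = 309.
V_rec = 0 + 309·0.000439453 = 0.13579102 V.
Difference: -0.000191016 V → -0.191 mV.

-0.191 mV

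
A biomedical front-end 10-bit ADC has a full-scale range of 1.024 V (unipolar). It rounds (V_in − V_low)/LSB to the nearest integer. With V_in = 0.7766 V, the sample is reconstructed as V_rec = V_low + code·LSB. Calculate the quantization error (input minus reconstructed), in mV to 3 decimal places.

-0.400 mV

One LSB is 1.024 V / 1024 = 1.000 mV.
Scaled input = 776.6000 LSBs, so code = 777.
Reconstructed: 0.777 V.
Difference: -0.0004 V → -0.400 mV.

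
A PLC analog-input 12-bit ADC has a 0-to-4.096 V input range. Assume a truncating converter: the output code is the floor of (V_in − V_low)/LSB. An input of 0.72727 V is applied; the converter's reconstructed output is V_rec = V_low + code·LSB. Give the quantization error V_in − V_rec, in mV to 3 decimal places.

0.270 mV

Step size: 4.096 V ÷ 2^12 = 1.000 mV.
(V_in − V_low)/LSB = (0.72727 − 0)/0.001 = 727.2700 → code 727 (floor).
Code 727 maps back to 0 + 727×0.001 V = 0.727 V.
V_in − V_rec = 0.00027 V = 0.270 mV.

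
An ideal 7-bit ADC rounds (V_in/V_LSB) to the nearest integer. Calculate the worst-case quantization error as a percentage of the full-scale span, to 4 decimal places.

Rounding → worst-case error = ½ LSB = V_FS/2^8, so 100/256 = 0.390625 % of full scale.

0.3906 %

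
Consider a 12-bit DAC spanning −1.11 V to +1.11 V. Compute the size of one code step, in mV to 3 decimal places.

0.542 mV

Full-scale span = 2.22 V.
LSB = 2.22 / 2^12 = 2.22 / 4096 = 0.000541992 V = 0.542 mV.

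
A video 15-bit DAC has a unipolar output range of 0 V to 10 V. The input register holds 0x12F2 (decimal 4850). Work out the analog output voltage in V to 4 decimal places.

1.4801 V

LSB = 10 V / 2^15 = 305.18 µV.
Code 0x12F2 = 4850 decimal.
V_out = 0 + 4850 × 0.000305176 V = 1.4801 V.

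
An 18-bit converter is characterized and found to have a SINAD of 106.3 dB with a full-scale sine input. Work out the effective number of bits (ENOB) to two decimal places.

ENOB = (SINAD − 1.76) / 6.02 = (106.3 − 1.76)/6.02 = 17.365.

17.37 bits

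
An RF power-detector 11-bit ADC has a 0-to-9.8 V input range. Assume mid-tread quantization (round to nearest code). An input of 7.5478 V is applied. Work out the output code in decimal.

code 1577

LSB = 9.8 V / 2048 = 4.785 mV.
Input sits at 1577.336 steps above V_low.
round(1577.336) = 1577.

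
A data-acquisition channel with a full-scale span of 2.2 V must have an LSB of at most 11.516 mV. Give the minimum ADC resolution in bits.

Number of steps required ≥ 2.2 V / 11.516 mV = 191.04.
Need 2^N ≥ 191.04; 2^7 = 128, 2^8 = 256.
Minimum N = 8.

8 bits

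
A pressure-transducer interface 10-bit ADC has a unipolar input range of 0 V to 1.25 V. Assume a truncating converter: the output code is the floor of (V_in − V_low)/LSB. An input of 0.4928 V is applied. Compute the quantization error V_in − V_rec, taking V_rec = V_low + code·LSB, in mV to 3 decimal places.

Step size: 1.25 V ÷ 2^10 = 1.221 mV.
(0.4928 − 0)/0.0012207 = 403.7018; ⌊·⌋ gives code 403.
V_rec = 0 + 403·0.0012207 = 0.49194336 V.
Error = 0.4928 − 0.49194336 = 0.000856641 V = 0.857 mV.

0.857 mV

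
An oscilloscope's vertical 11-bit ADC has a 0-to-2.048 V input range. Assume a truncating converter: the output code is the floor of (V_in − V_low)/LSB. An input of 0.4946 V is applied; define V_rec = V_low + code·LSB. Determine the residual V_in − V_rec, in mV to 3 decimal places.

Step size: 2.048 V ÷ 2^11 = 1.000 mV.
(0.4946 − 0)/0.001 = 494.6000; ⌊·⌋ gives code 494.
V_rec = 0 + 494·0.001 = 0.494 V.
Difference: 0.0006 V → 0.600 mV.

0.600 mV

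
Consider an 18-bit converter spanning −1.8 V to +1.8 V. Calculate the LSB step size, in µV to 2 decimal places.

Full-scale span = 3.6 V.
LSB = 3.6 / 2^18 = 3.6 / 262144 = 1.37329e-05 V = 13.73 µV.

13.73 µV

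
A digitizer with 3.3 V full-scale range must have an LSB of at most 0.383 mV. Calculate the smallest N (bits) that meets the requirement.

Number of steps required ≥ 3.3 V / 0.383 mV = 8616.19.
Need 2^N ≥ 8616.19; 2^13 = 8192, 2^14 = 16384.
Minimum N = 14.

14 bits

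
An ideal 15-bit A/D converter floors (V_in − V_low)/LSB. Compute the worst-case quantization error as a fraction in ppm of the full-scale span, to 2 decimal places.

30.52 ppm

Truncating → worst-case error = 1 LSB = V_FS/2^15, so 1e+06/32768 = 30.5176 ppm of full scale.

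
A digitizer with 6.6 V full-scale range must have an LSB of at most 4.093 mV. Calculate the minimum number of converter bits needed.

11 bits

Number of steps required ≥ 6.6 V / 4.093 mV = 1612.51.
Need 2^N ≥ 1612.51; 2^10 = 1024, 2^11 = 2048.
Minimum N = 11.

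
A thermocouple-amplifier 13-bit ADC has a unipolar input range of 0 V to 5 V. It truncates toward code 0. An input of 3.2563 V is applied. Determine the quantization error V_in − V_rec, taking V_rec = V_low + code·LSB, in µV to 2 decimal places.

Step size: 5 V ÷ 2^13 = 0.610 mV.
(3.2563 − 0)/0.000610352 = 5335.1219; ⌊·⌋ gives code 5335.
V_rec = 0 + 5335·0.000610352 = 3.2562256 V.
Error = 3.2563 − 3.2562256 = 7.44141e-05 V = 74.41 µV.

74.41 µV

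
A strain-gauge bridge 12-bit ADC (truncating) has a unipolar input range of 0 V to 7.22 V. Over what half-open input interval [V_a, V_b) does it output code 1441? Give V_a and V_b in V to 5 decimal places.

LSB = 7.22/2^12 = 1.763 mV.
V_a = V_low + 1441·LSB = 2.54004 V; V_b = V_low + 1442·LSB = 2.54181 V.

[2.54004 V, 2.54181 V)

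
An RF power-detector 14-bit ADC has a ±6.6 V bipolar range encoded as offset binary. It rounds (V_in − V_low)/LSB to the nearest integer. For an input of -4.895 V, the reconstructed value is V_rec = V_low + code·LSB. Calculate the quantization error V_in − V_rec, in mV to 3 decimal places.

One LSB is 13.2 V / 16384 = 0.806 mV.
(-4.895 − (−6.6))/0.000805664 = 2116.2667; round gives code 2116.
Reconstructed: -4.8952148 V.
Error = -4.895 − (−4.8952148) = 0.000214844 V = 0.215 mV.

0.215 mV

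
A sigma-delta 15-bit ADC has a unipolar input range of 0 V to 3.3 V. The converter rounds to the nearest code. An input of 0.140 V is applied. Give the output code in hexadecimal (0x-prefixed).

code 0x56E (decimal 1390)

LSB = 3.3 V / 32768 = 100.71 µV.
Input sits at 1390.158 steps above V_low.
Round → code 1390.
In hexadecimal (0x-prefixed): 0x56E.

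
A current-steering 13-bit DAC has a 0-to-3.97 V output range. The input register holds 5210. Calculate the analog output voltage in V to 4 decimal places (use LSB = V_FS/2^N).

LSB = 3.97 V / 2^13 = 484.62 µV.
V_out = 0 + 5210 × 0.000484619 V = 2.52487 V.

2.5249 V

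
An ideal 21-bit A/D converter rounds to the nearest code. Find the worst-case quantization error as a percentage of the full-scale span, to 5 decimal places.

Rounding → worst-case error = ½ LSB = V_FS/2^22, so 100/4194304 = 2.38419e-05 % of full scale.

0.00002 %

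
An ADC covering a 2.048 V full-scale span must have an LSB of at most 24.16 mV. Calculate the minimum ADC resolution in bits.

7 bits

Number of steps required ≥ 2.048 V / 24.16 mV = 84.77.
Need 2^N ≥ 84.77; 2^6 = 64, 2^7 = 128.
Minimum N = 7.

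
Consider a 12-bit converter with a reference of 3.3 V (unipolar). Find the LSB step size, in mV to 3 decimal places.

0.806 mV

Full-scale span = 3.3 V.
LSB = 3.3 / 2^12 = 3.3 / 4096 = 0.000805664 V = 0.806 mV.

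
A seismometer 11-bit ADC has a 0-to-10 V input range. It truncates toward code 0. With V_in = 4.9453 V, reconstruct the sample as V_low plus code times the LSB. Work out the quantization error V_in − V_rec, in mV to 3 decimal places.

3.894 mV

Step size: 10 V ÷ 2^11 = 4.883 mV.
Scaled input = 1012.7974 LSBs, so code = 1012.
Reconstructed: 4.9414062 V.
Error = 4.9453 − 4.9414062 = 0.00389375 V = 3.894 mV.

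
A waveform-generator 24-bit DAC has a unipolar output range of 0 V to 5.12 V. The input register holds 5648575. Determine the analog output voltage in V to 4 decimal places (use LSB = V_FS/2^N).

1.7238 V

LSB = 5.12 V / 2^24 = 0.31 µV.
V_out = 0 + 5648575 × 3.05176e-07 V = 1.72381 V.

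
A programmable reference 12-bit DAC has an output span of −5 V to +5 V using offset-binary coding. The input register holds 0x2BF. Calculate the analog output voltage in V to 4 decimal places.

LSB = 10 V / 2^12 = 2.441 mV.
Code 0x2BF = 703 decimal.
V_out = (−5) + 703 × 0.00244141 V = -3.28369 V.

-3.2837 V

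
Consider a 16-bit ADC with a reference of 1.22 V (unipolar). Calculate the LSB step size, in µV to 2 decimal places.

Full-scale span = 1.22 V.
LSB = 1.22 / 2^16 = 1.22 / 65536 = 1.86157e-05 V = 18.62 µV.

18.62 µV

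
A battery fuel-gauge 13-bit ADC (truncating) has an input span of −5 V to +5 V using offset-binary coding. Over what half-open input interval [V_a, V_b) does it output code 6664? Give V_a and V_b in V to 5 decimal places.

[3.13477 V, 3.13599 V)

LSB = 10/2^13 = 1.221 mV.
V_a = V_low + 6664·LSB = 3.13477 V; V_b = V_low + 6665·LSB = 3.13599 V.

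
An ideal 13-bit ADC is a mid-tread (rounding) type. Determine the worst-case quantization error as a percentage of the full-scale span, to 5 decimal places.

0.00610 %

Rounding → worst-case error = ½ LSB = V_FS/2^14, so 100/16384 = 0.00610352 % of full scale.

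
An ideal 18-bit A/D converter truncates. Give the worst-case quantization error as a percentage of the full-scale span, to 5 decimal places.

Truncating → worst-case error = 1 LSB = V_FS/2^18, so 100/262144 = 0.00038147 % of full scale.

0.00038 %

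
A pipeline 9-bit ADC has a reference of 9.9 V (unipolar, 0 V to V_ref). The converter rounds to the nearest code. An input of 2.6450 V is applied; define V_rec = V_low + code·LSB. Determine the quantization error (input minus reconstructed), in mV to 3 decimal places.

-4.023 mV

LSB = 9.9/2^9 = 19.336 mV.
(V_in − V_low)/LSB = (2.6450 − 0)/0.0193359 = 136.7919 → code 137 (round).
Reconstructed: 2.6490234 V.
V_in − V_rec = -0.00402344 V = -4.023 mV.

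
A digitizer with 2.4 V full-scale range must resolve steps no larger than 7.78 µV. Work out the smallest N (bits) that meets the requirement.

Number of steps required ≥ 2.4 V / 7.78 µV = 308483.29.
Need 2^N ≥ 308483.29; 2^18 = 262144, 2^19 = 524288.
Minimum N = 19.

19 bits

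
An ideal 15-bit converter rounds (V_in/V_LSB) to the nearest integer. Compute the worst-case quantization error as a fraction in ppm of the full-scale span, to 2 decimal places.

15.26 ppm

Rounding → worst-case error = ½ LSB = V_FS/2^16, so 1e+06/65536 = 15.2588 ppm of full scale.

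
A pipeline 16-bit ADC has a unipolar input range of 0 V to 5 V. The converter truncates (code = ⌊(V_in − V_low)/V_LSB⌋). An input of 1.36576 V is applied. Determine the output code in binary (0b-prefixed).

LSB = 5 V / 65536 = 76.29 µV.
(V_in − V_low)/LSB = (1.36576 − 0) / 7.62939e-05 = 17901.289.
So the output code is 17901.
In binary (0b-prefixed): 0b100010111101101.

code 0b100010111101101 (decimal 17901)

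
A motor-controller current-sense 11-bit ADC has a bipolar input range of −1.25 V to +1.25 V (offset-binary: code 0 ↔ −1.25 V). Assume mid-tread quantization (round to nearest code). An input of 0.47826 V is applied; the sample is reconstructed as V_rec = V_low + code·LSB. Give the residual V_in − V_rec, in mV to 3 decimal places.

-0.256 mV

LSB = 2.5/2^11 = 1.221 mV.
(0.47826 − (−1.25))/0.0012207 = 1415.7906; round gives code 1416.
Reconstructed: 0.47851562 V.
Error = 0.47826 − 0.47851562 = -0.000255625 V = -0.256 mV.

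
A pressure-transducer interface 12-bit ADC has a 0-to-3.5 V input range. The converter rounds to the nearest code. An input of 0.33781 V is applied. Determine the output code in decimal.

With 4096 levels over 3.5 V, one step is 0.854 mV.
(0.33781 − 0) / 0.000854492 = 395.334 LSBs.
So the output code is 395.

code 395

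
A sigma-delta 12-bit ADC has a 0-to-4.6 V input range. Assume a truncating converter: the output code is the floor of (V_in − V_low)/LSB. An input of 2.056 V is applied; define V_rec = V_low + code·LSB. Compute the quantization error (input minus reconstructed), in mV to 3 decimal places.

LSB = 4.6/2^12 = 1.123 mV.
Scaled input = 1830.7339 LSBs, so code = 1830.
Reconstructed: 2.0551758 V.
V_in − V_rec = 0.000824219 V = 0.824 mV.

0.824 mV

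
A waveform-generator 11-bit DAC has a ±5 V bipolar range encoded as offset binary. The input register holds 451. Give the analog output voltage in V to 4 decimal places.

LSB = 10 V / 2^11 = 4.883 mV.
V_out = (−5) + 451 × 0.00488281 V = -2.79785 V.

-2.7979 V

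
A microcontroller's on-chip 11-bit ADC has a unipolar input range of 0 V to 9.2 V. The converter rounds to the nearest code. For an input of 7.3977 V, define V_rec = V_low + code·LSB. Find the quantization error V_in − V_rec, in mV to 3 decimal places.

-0.933 mV

LSB = 9.2/2^11 = 4.492 mV.
(7.3977 − 0)/0.00449219 = 1646.7923; round gives code 1647.
Reconstructed: 7.3986328 V.
V_in − V_rec = -0.000932813 V = -0.933 mV.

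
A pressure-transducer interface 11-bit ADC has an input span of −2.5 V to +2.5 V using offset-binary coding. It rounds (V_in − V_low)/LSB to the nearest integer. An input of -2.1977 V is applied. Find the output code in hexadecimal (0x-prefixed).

code 0x7C (decimal 124)

Full-scale span = 5 V; LSB = 5/2^11 = 2.441 mV.
(V_in − V_low)/LSB = (-2.1977 − (−2.5)) / 0.00244141 = 123.822.
So the output code is 124.
In hexadecimal (0x-prefixed): 0x7C.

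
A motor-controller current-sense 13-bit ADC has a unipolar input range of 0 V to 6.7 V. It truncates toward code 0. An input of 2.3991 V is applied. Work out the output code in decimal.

With 8192 levels over 6.7 V, one step is 0.818 mV.
(2.3991 − 0) / 0.000817871 = 2933.347 LSBs.
So the output code is 2933.

code 2933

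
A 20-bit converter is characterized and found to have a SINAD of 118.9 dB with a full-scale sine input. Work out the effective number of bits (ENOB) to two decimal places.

19.46 bits

ENOB = (SINAD − 1.76) / 6.02 = (118.9 − 1.76)/6.02 = 19.458.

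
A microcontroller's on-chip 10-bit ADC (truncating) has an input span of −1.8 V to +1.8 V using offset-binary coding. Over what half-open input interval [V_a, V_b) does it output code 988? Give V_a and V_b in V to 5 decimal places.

[1.67344 V, 1.67695 V)

LSB = 3.6/2^10 = 3.516 mV.
V_a = V_low + 988·LSB = 1.67344 V; V_b = V_low + 989·LSB = 1.67695 V.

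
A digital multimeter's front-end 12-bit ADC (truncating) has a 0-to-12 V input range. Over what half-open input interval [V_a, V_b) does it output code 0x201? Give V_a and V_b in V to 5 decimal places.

LSB = 12/2^12 = 2.930 mV.
Code 0x201 = 513 decimal.
V_a = V_low + 513·LSB = 1.50293 V; V_b = V_low + 514·LSB = 1.50586 V.

[1.50293 V, 1.50586 V)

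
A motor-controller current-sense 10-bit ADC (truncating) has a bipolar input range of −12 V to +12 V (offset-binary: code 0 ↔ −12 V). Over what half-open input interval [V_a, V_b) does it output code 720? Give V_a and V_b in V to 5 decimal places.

[4.87500 V, 4.89844 V)

LSB = 24/2^10 = 23.438 mV.
V_a = V_low + 720·LSB = 4.875 V; V_b = V_low + 721·LSB = 4.89844 V.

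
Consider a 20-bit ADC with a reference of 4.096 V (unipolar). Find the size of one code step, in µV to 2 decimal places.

3.91 µV

Full-scale span = 4.096 V.
LSB = 4.096 / 2^20 = 4.096 / 1048576 = 3.90625e-06 V = 3.91 µV.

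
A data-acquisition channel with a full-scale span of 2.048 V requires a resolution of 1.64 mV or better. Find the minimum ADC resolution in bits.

Number of steps required ≥ 2.048 V / 1.64 mV = 1248.78.
Need 2^N ≥ 1248.78; 2^10 = 1024, 2^11 = 2048.
Minimum N = 11.

11 bits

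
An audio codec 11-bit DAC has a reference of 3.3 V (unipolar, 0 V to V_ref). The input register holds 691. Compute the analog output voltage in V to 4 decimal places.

LSB = 3.3 V / 2^11 = 1.611 mV.
V_out = 0 + 691 × 0.00161133 V = 1.11343 V.

1.1134 V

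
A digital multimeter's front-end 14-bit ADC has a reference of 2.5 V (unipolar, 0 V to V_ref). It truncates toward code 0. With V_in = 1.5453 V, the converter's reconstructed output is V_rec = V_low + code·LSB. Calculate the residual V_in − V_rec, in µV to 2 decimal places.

Step size: 2.5 V ÷ 2^14 = 152.59 µV.
Scaled input = 10127.2781 LSBs, so code = 10127.
Reconstructed: 1.5452576 V.
V_in − V_rec = 4.24316e-05 V = 42.43 µV.

42.43 µV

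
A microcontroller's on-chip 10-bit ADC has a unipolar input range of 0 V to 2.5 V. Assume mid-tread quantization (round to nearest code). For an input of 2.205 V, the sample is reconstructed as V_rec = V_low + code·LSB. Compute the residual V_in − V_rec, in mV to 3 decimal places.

LSB = 2.5/2^10 = 2.441 mV.
(2.205 − 0)/0.00244141 = 903.1680; round gives code 903.
Code 903 maps back to 0 + 903×0.00244141 V = 2.2045898 V.
Error = 2.205 − 2.2045898 = 0.000410156 V = 0.410 mV.

0.410 mV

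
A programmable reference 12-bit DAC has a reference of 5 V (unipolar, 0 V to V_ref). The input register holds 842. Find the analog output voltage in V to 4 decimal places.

LSB = 5 V / 2^12 = 1.221 mV.
V_out = 0 + 842 × 0.0012207 V = 1.02783 V.

1.0278 V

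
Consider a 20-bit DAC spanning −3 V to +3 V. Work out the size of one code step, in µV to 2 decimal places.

Full-scale span = 6 V.
LSB = 6 / 2^20 = 6 / 1048576 = 5.72205e-06 V = 5.72 µV.

5.72 µV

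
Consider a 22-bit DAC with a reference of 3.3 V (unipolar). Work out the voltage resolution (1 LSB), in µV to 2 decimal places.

0.79 µV

Full-scale span = 3.3 V.
LSB = 3.3 / 2^22 = 3.3 / 4194304 = 7.86781e-07 V = 0.79 µV.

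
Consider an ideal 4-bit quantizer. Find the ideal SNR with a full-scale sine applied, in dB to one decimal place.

SNR ≈ 6.02·N + 1.76 dB = 6.02·4 + 1.76 = 25.84 dB.

25.8 dB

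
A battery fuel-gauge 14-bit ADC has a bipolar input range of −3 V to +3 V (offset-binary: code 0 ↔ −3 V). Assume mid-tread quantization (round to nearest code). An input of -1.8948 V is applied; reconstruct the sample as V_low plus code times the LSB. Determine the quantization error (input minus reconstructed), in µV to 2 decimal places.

LSB = 6/2^14 = 366.21 µV.
Scaled input = 3017.9328 LSBs, so code = 3018.
Reconstructed: -1.8947754 V.
Error = -1.8948 − (−1.8947754) = -2.46094e-05 V = -24.61 µV.

-24.61 µV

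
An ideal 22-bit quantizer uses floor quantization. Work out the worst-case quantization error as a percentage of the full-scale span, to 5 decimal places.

Truncating → worst-case error = 1 LSB = V_FS/2^22, so 100/4194304 = 2.38419e-05 % of full scale.

0.00002 %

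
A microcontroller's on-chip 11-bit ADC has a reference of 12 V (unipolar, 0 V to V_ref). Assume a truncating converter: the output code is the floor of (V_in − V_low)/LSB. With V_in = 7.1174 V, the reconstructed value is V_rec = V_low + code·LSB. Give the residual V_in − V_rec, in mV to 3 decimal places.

Step size: 12 V ÷ 2^11 = 5.859 mV.
(V_in − V_low)/LSB = (7.1174 − 0)/0.00585938 = 1214.7029 → code 1214 (floor).
V_rec = 0 + 1214·0.00585938 = 7.1132812 V.
Error = 7.1174 − 7.1132812 = 0.00411875 V = 4.119 mV.

4.119 mV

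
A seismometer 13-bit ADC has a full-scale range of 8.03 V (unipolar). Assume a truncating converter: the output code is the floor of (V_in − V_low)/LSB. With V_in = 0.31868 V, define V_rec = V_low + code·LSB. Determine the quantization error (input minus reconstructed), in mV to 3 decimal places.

0.107 mV

LSB = 8.03/2^13 = 0.980 mV.
(V_in − V_low)/LSB = (0.31868 − 0)/0.000980225 = 325.1092 → code 325 (floor).
Reconstructed: 0.318573 V.
Difference: 0.000107002 V → 0.107 mV.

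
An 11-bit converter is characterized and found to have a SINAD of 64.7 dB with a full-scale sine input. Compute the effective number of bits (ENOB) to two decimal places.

ENOB = (SINAD − 1.76) / 6.02 = (64.7 − 1.76)/6.02 = 10.455.

10.46 bits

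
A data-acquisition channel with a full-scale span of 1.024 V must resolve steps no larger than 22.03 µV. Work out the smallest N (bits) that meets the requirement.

Number of steps required ≥ 1.024 V / 22.03 µV = 46482.07.
Need 2^N ≥ 46482.07; 2^15 = 32768, 2^16 = 65536.
Minimum N = 16.

16 bits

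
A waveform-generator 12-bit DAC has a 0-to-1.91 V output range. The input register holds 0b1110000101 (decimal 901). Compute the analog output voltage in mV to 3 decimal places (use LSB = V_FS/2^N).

420.144 mV

LSB = 1.91 V / 2^12 = 466.31 µV.
Code 0b1110000101 = 901 decimal.
V_out = 0 + 901 × 0.000466309 V = 0.420144 V.
= 420.144 mV.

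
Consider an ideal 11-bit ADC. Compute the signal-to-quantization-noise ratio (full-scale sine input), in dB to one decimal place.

68.0 dB

SNR ≈ 6.02·N + 1.76 dB = 6.02·11 + 1.76 = 67.98 dB.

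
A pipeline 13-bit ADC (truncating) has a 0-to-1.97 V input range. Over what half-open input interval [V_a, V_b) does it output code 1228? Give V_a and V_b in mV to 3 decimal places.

LSB = 1.97/2^13 = 240.48 µV.
V_a = V_low + 1228·LSB = 0.295308 V; V_b = V_low + 1229·LSB = 0.295548 V.

[295.308 mV, 295.548 mV)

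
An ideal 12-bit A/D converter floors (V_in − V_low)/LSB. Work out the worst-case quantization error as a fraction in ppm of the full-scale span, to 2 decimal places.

Truncating → worst-case error = 1 LSB = V_FS/2^12, so 1e+06/4096 = 244.141 ppm of full scale.

244.14 ppm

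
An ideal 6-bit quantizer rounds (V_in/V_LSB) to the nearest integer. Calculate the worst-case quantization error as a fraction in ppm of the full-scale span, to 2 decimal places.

7812.50 ppm

Rounding → worst-case error = ½ LSB = V_FS/2^7, so 1e+06/128 = 7812.5 ppm of full scale.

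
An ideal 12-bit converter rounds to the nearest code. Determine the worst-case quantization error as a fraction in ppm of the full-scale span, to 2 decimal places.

Rounding → worst-case error = ½ LSB = V_FS/2^13, so 1e+06/8192 = 122.07 ppm of full scale.

122.07 ppm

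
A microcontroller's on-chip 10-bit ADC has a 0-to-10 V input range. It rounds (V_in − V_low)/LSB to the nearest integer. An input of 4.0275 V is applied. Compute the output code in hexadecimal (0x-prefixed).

code 0x19C (decimal 412)

LSB = 10 V / 1024 = 9.766 mV.
(4.0275 − 0) / 0.00976562 = 412.416 LSBs.
Round → code 412.
In hexadecimal (0x-prefixed): 0x19C.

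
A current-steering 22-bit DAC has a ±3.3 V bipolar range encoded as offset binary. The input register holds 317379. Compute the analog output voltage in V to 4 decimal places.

LSB = 6.6 V / 2^22 = 1.57 µV.
V_out = (−3.3) + 317379 × 1.57356e-06 V = -2.80058 V.

-2.8006 V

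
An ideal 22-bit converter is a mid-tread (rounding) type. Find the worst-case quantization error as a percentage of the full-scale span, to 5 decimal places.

0.00001 %

Rounding → worst-case error = ½ LSB = V_FS/2^23, so 100/8388608 = 1.19209e-05 % of full scale.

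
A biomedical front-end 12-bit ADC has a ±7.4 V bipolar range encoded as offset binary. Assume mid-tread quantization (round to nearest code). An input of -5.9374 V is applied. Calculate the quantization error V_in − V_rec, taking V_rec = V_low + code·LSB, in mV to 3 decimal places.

One LSB is 14.8 V / 4096 = 3.613 mV.
(V_in − V_low)/LSB = (-5.9374 − (−7.4))/0.00361328 = 404.7844 → code 405 (round).
V_rec = (−7.4) + 405·0.00361328 = -5.9366211 V.
Difference: -0.000778906 V → -0.779 mV.

-0.779 mV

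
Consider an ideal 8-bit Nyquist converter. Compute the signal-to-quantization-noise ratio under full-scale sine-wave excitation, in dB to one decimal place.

SNR ≈ 6.02·N + 1.76 dB = 6.02·8 + 1.76 = 49.92 dB.

49.9 dB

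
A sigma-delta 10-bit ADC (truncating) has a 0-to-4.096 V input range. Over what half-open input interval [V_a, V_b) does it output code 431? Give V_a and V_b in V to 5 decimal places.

LSB = 4.096/2^10 = 4.000 mV.
V_a = V_low + 431·LSB = 1.724 V; V_b = V_low + 432·LSB = 1.728 V.

[1.72400 V, 1.72800 V)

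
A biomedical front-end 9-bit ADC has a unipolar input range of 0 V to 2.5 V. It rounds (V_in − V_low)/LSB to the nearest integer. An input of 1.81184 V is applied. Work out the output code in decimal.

LSB = 2.5 V / 512 = 4.883 mV.
(1.81184 − 0) / 0.00488281 = 371.065 LSBs.
So the output code is 371.

code 371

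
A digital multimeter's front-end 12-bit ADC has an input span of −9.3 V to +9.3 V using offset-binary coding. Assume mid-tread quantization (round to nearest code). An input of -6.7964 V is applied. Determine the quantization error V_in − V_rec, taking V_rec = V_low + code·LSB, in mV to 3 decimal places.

One LSB is 18.6 V / 4096 = 4.541 mV.
(-6.7964 − (−9.3))/0.00454102 = 551.3304; round gives code 551.
V_rec = (−9.3) + 551·0.00454102 = -6.7979004 V.
V_in − V_rec = 0.00150039 V = 1.500 mV.

1.500 mV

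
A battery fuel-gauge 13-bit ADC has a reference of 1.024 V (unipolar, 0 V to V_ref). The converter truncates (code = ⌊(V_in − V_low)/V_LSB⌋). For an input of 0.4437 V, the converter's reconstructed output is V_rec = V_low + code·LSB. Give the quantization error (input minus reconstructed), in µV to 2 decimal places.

75.00 µV

One LSB is 1.024 V / 8192 = 125.00 µV.
(0.4437 − 0)/0.000125 = 3549.6000; ⌊·⌋ gives code 3549.
Code 3549 maps back to 0 + 3549×0.000125 V = 0.443625 V.
Error = 0.4437 − 0.443625 = 7.5e-05 V = 75.00 µV.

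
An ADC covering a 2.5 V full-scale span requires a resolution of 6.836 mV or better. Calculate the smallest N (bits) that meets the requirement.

9 bits

Number of steps required ≥ 2.5 V / 6.836 mV = 365.71.
Need 2^N ≥ 365.71; 2^8 = 256, 2^9 = 512.
Minimum N = 9.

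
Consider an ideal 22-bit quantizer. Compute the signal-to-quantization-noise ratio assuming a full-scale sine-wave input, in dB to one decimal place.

SNR ≈ 6.02·N + 1.76 dB = 6.02·22 + 1.76 = 134.20 dB.

134.2 dB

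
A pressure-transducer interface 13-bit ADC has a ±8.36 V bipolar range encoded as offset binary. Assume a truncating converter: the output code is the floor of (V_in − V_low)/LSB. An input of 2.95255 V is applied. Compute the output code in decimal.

code 5542

With 8192 levels over 16.72 V, one step is 2.041 mV.
Input sits at 5542.608 steps above V_low.
⌊·⌋(5542.608) = 5542.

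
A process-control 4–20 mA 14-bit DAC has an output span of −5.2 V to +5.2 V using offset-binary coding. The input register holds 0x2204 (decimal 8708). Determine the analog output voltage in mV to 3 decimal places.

LSB = 10.4 V / 2^14 = 0.635 mV.
Code 0x2204 = 8708 decimal.
V_out = (−5.2) + 8708 × 0.000634766 V = 0.327539 V.
= 327.539 mV.

327.539 mV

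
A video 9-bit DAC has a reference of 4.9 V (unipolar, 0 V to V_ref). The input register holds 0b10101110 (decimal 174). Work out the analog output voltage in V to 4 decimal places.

LSB = 4.9 V / 2^9 = 9.570 mV.
Code 0b10101110 = 174 decimal.
V_out = 0 + 174 × 0.00957031 V = 1.66523 V.

1.6652 V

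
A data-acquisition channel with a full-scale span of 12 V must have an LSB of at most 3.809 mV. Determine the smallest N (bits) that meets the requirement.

12 bits

Number of steps required ≥ 12 V / 3.809 mV = 3150.43.
Need 2^N ≥ 3150.43; 2^11 = 2048, 2^12 = 4096.
Minimum N = 12.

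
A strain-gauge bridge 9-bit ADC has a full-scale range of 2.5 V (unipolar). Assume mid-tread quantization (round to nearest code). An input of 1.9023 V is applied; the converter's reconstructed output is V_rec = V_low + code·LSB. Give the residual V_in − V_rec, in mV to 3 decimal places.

-1.997 mV

Step size: 2.5 V ÷ 2^9 = 4.883 mV.
Scaled input = 389.5910 LSBs, so code = 390.
Reconstructed: 1.9042969 V.
V_in − V_rec = -0.00199687 V = -1.997 mV.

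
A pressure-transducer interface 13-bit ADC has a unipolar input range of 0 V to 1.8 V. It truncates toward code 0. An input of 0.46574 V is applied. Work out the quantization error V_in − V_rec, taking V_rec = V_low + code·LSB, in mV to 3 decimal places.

0.139 mV

LSB = 1.8/2^13 = 219.73 µV.
(0.46574 − 0)/0.000219727 = 2119.6345; ⌊·⌋ gives code 2119.
V_rec = 0 + 2119·0.000219727 = 0.46560059 V.
V_in − V_rec = 0.000139414 V = 0.139 mV.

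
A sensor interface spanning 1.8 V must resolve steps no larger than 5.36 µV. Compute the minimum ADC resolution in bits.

19 bits

Number of steps required ≥ 1.8 V / 5.36 µV = 335820.90.
Need 2^N ≥ 335820.90; 2^18 = 262144, 2^19 = 524288.
Minimum N = 19.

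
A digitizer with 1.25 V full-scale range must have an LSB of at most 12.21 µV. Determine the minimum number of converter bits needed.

Number of steps required ≥ 1.25 V / 12.21 µV = 102375.10.
Need 2^N ≥ 102375.10; 2^16 = 65536, 2^17 = 131072.
Minimum N = 17.

17 bits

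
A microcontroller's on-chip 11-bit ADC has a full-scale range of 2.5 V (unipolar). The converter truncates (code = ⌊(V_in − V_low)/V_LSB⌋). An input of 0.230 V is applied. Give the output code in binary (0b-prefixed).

With 2048 levels over 2.5 V, one step is 1.221 mV.
(V_in − V_low)/LSB = (0.230 − 0) / 0.0012207 = 188.416.
Floor → code 188.
In binary (0b-prefixed): 0b10111100.

code 0b10111100 (decimal 188)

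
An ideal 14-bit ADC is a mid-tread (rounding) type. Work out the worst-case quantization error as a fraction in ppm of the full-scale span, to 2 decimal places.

Rounding → worst-case error = ½ LSB = V_FS/2^15, so 1e+06/32768 = 30.5176 ppm of full scale.

30.52 ppm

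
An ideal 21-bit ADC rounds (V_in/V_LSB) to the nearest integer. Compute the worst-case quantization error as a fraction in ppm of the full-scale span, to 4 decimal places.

0.2384 ppm

Rounding → worst-case error = ½ LSB = V_FS/2^22, so 1e+06/4194304 = 0.238419 ppm of full scale.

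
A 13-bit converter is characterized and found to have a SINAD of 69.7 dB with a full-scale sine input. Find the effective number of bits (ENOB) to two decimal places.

ENOB = (SINAD − 1.76) / 6.02 = (69.7 − 1.76)/6.02 = 11.286.

11.29 bits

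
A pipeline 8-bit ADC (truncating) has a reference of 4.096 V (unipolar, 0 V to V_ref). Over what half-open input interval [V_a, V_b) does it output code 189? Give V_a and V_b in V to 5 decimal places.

LSB = 4.096/2^8 = 16.000 mV.
V_a = V_low + 189·LSB = 3.024 V; V_b = V_low + 190·LSB = 3.04 V.

[3.02400 V, 3.04000 V)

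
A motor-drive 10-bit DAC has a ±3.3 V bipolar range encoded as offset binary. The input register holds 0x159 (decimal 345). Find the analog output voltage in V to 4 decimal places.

LSB = 6.6 V / 2^10 = 6.445 mV.
Code 0x159 = 345 decimal.
V_out = (−3.3) + 345 × 0.00644531 V = -1.07637 V.

-1.0764 V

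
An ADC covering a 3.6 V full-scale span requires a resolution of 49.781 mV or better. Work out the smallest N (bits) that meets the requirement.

7 bits

Number of steps required ≥ 3.6 V / 49.781 mV = 72.32.
Need 2^N ≥ 72.32; 2^6 = 64, 2^7 = 128.
Minimum N = 7.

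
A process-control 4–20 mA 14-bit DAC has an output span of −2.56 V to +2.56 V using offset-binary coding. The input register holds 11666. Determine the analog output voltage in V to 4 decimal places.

LSB = 5.12 V / 2^14 = 312.50 µV.
V_out = (−2.56) + 11666 × 0.0003125 V = 1.08563 V.

1.0856 V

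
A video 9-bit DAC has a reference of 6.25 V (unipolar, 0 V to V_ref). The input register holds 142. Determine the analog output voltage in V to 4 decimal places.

LSB = 6.25 V / 2^9 = 12.207 mV.
V_out = 0 + 142 × 0.012207 V = 1.7334 V.

1.7334 V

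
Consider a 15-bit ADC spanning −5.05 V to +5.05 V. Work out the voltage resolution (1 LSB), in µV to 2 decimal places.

308.23 µV

Full-scale span = 10.1 V.
LSB = 10.1 / 2^15 = 10.1 / 32768 = 0.000308228 V = 308.23 µV.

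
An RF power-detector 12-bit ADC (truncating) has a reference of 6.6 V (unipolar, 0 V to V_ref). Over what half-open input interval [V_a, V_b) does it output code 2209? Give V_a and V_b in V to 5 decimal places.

LSB = 6.6/2^12 = 1.611 mV.
V_a = V_low + 2209·LSB = 3.55942 V; V_b = V_low + 2210·LSB = 3.56104 V.

[3.55942 V, 3.56104 V)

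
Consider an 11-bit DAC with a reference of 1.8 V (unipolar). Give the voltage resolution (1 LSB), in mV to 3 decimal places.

0.879 mV

Full-scale span = 1.8 V.
LSB = 1.8 / 2^11 = 1.8 / 2048 = 0.000878906 V = 0.879 mV.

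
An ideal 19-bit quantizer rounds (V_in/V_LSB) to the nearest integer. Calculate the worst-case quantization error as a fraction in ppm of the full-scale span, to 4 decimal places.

Rounding → worst-case error = ½ LSB = V_FS/2^20, so 1e+06/1048576 = 0.953674 ppm of full scale.

0.9537 ppm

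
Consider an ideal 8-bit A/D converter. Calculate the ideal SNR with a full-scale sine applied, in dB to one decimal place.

SNR ≈ 6.02·N + 1.76 dB = 6.02·8 + 1.76 = 49.92 dB.

49.9 dB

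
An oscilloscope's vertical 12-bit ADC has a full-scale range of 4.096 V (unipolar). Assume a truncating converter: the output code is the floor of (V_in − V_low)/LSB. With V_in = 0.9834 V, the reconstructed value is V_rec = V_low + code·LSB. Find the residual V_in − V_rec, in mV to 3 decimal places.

Step size: 4.096 V ÷ 2^12 = 1.000 mV.
(V_in − V_low)/LSB = (0.9834 − 0)/0.001 = 983.4000 → code 983 (floor).
Code 983 maps back to 0 + 983×0.001 V = 0.983 V.
Error = 0.9834 − 0.983 = 0.0004 V = 0.400 mV.

0.400 mV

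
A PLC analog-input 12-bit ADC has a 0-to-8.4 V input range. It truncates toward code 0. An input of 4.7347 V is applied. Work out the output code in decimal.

LSB = 8.4 V / 4096 = 2.051 mV.
(4.7347 − 0) / 0.00205078 = 2308.730 LSBs.
Floor → code 2308.

code 2308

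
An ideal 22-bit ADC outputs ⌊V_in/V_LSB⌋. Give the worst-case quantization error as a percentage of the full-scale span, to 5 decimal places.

0.00002 %

Truncating → worst-case error = 1 LSB = V_FS/2^22, so 100/4194304 = 2.38419e-05 % of full scale.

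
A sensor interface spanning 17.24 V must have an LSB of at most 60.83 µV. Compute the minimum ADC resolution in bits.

19 bits

Number of steps required ≥ 17.24 V / 60.83 µV = 283412.79.
Need 2^N ≥ 283412.79; 2^18 = 262144, 2^19 = 524288.
Minimum N = 19.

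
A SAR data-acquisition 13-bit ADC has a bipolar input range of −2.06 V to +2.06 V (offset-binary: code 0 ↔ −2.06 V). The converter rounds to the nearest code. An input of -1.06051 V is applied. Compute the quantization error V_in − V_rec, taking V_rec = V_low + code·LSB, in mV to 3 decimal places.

Step size: 4.12 V ÷ 2^13 = 0.503 mV.
(V_in − V_low)/LSB = (-1.06051 − (−2.06))/0.00050293 = 1987.3355 → code 1987 (round).
V_rec = (−2.06) + 1987·0.00050293 = -1.0606787 V.
Difference: 0.000168711 V → 0.169 mV.

0.169 mV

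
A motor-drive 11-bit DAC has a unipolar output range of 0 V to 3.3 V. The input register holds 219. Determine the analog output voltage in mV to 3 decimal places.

352.881 mV

LSB = 3.3 V / 2^11 = 1.611 mV.
V_out = 0 + 219 × 0.00161133 V = 0.352881 V.
= 352.881 mV.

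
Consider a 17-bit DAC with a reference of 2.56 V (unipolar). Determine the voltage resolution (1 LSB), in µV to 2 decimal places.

Full-scale span = 2.56 V.
LSB = 2.56 / 2^17 = 2.56 / 131072 = 1.95313e-05 V = 19.53 µV.

19.53 µV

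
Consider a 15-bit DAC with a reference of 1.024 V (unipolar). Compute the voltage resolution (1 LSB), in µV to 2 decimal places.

31.25 µV

Full-scale span = 1.024 V.
LSB = 1.024 / 2^15 = 1.024 / 32768 = 3.125e-05 V = 31.25 µV.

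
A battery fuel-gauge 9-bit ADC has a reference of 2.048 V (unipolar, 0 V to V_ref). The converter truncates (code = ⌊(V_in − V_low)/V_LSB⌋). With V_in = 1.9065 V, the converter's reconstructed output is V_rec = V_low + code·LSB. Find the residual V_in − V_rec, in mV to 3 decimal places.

2.500 mV

LSB = 2.048/2^9 = 4.000 mV.
(1.9065 − 0)/0.004 = 476.6250; ⌊·⌋ gives code 476.
Code 476 maps back to 0 + 476×0.004 V = 1.904 V.
V_in − V_rec = 0.0025 V = 2.500 mV.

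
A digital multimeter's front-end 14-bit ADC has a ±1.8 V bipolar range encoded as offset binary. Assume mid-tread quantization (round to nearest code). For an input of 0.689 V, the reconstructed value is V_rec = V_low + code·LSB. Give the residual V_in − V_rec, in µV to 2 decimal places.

LSB = 3.6/2^14 = 219.73 µV.
Scaled input = 11327.7156 LSBs, so code = 11328.
Code 11328 maps back to (−1.8) + 11328×0.000219727 V = 0.6890625 V.
V_in − V_rec = -6.25e-05 V = -62.50 µV.

-62.50 µV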